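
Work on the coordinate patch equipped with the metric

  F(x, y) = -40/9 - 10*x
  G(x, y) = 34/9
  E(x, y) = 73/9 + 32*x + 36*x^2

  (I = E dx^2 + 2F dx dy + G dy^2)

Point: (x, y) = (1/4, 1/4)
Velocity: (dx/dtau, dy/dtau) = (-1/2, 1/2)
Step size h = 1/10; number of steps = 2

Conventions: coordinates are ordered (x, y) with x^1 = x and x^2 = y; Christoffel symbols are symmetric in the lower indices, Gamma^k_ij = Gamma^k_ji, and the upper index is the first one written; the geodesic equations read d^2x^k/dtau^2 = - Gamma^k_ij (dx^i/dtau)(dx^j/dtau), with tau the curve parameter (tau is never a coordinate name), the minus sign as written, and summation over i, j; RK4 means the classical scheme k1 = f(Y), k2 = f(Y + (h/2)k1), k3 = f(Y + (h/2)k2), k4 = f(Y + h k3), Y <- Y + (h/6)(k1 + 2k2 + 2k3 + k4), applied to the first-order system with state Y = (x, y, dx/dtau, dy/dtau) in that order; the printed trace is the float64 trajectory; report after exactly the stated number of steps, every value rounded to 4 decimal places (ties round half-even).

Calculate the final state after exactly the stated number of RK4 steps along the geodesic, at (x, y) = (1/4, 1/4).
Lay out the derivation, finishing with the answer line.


f(Y) = (dx/dtau, dy/dtau, -Gamma^x_ij Y'^i Y'^j, -Gamma^y_ij Y'^i Y'^j) with the Gammas evaluated at the stage position; h = 0.100000; intermediate values shown to 6 dp
step 0: x = 0.2500, y = 0.2500, dx/dtau = -0.5000, dy/dtau = 0.5000
step 1:
  k1: at (x, y) = (0.250000, 0.250000), (dx/dtau, dy/dtau) = (-0.500000, 0.500000); Gamma_xxx = 1.182654, Gamma_xxy = 0.000000, Gamma_xyy = 0.000000, Gamma_yxx = -0.473062, Gamma_yxy = 0.000000, Gamma_yyy = 0.000000; k1 = (-0.500000, 0.500000, -0.295664, 0.118265)
  k2: at (x, y) = (0.225000, 0.275000), (dx/dtau, dy/dtau) = (-0.514783, 0.505913); Gamma_xxx = 1.210363, Gamma_xxy = 0.000000, Gamma_xyy = 0.000000, Gamma_yxx = -0.502225, Gamma_yxy = 0.000000, Gamma_yyy = 0.000000; k2 = (-0.514783, 0.505913, -0.320748, 0.133091)
  k3: at (x, y) = (0.224261, 0.275296), (dx/dtau, dy/dtau) = (-0.516037, 0.506655); Gamma_xxx = 1.211192, Gamma_xxy = 0.000000, Gamma_xyy = 0.000000, Gamma_yxx = -0.503125, Gamma_yxy = 0.000000, Gamma_yyy = 0.000000; k3 = (-0.516037, 0.506655, -0.322534, 0.133979)
  k4: at (x, y) = (0.198396, 0.300665), (dx/dtau, dy/dtau) = (-0.532253, 0.513398); Gamma_xxx = 1.240568, Gamma_xxy = 0.000000, Gamma_xyy = 0.000000, Gamma_yxx = -0.536062, Gamma_yxy = 0.000000, Gamma_yyy = 0.000000; k4 = (-0.532253, 0.513398, -0.351445, 0.151863)
  Y <- Y + (h/6)(k1 + 2k2 + 2k3 + k4): x = 0.1984, y = 0.3006, dx/dtau = -0.5322, dy/dtau = 0.5134
step 2:
  k1: at (x, y) = (0.198435, 0.300642), (dx/dtau, dy/dtau) = (-0.532228, 0.513404); Gamma_xxx = 1.240524, Gamma_xxy = 0.000000, Gamma_xyy = 0.000000, Gamma_yxx = -0.536010, Gamma_yxy = 0.000000, Gamma_yyy = 0.000000; k1 = (-0.532228, 0.513404, -0.351399, 0.151834)
  k2: at (x, y) = (0.171824, 0.326312), (dx/dtau, dy/dtau) = (-0.549798, 0.520996); Gamma_xxx = 1.271378, Gamma_xxy = 0.000000, Gamma_xyy = 0.000000, Gamma_yxx = -0.573063, Gamma_yxy = 0.000000, Gamma_yyy = 0.000000; k2 = (-0.549798, 0.520996, -0.384309, 0.173224)
  k3: at (x, y) = (0.170945, 0.326692), (dx/dtau, dy/dtau) = (-0.551443, 0.522066); Gamma_xxx = 1.272406, Gamma_xxy = 0.000000, Gamma_xyy = 0.000000, Gamma_yxx = -0.574345, Gamma_yxy = 0.000000, Gamma_yyy = 0.000000; k3 = (-0.551443, 0.522066, -0.386925, 0.174652)
  k4: at (x, y) = (0.143291, 0.352849), (dx/dtau, dy/dtau) = (-0.570920, 0.530870); Gamma_xxx = 1.305003, Gamma_xxy = 0.000000, Gamma_xyy = 0.000000, Gamma_yxx = -0.616776, Gamma_yxy = 0.000000, Gamma_yyy = 0.000000; k4 = (-0.570920, 0.530870, -0.425366, 0.201038)
  Y <- Y + (h/6)(k1 + 2k2 + 2k3 + k4): x = 0.1433, y = 0.3528, dx/dtau = -0.5709, dy/dtau = 0.5309

Answer: x = 0.1433, y = 0.3528, dx/dtau = -0.5709, dy/dtau = 0.5309


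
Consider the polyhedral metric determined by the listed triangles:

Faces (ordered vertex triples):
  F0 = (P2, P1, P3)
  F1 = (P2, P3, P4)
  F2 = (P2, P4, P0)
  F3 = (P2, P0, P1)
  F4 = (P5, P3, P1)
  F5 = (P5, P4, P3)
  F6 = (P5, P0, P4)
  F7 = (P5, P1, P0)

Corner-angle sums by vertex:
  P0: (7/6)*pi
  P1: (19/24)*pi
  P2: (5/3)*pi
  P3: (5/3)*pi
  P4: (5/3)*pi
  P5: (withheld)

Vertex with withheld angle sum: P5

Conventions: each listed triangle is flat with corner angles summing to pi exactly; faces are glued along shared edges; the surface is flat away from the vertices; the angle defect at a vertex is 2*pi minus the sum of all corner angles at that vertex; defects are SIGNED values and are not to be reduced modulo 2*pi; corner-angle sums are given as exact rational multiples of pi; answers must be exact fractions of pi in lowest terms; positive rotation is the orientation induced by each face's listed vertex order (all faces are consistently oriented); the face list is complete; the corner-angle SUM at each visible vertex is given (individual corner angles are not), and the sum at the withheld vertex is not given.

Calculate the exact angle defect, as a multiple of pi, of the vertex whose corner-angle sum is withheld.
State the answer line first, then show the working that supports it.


Answer: defect(P5) = (23/24)*pi

V = 6, E = 12, F = 8; chi = V - E + F = 2
Gauss-Bonnet: total defect = 2*pi*chi = 4*pi; visible defects sum to (73/24)*pi


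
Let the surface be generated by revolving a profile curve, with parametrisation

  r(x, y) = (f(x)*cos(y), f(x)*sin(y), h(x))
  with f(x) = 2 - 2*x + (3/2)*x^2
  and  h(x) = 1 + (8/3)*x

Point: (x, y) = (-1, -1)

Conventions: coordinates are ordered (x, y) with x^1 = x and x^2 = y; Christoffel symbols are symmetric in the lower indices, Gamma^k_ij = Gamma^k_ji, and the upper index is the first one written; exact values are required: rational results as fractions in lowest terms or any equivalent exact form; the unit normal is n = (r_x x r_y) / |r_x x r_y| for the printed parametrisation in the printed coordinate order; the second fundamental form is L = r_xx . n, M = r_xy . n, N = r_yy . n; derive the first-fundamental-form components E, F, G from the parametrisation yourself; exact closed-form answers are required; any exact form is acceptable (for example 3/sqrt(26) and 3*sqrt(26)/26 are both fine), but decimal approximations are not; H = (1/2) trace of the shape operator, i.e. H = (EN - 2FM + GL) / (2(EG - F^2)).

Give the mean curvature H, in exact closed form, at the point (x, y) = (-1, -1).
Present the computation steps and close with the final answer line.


f = 11/2, f' = -5, f'' = 3, h' = 8/3, h'' = 0
E = 289/9, F = 0, G = 121/4; answer radicand W^2 = 289/9
unnormalised second-form numerators: l = -8, m = 0, n = 44/3; L = l/sqrt(289/9), and similarly M = m/sqrt(W^2), N = n/sqrt(W^2)
H = (E*n - 2*F*m + G*l) / (2*(EG - F^2)*sqrt(W^2)); E*n - 2*F*m + G*l = 6182/27, EG - F^2 = 34969/36, so H = (1124/9537)/sqrt(289/9)

Answer: H = 1124/54043


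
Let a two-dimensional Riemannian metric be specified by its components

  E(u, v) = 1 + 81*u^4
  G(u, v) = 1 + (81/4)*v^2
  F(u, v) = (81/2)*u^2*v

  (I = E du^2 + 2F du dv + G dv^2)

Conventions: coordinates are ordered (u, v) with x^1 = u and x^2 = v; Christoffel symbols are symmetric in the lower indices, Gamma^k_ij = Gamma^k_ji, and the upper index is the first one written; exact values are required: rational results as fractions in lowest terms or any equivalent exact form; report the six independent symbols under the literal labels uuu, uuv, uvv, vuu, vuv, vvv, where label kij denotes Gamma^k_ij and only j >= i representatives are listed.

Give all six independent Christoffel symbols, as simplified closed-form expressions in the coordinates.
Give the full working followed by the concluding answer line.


E = 1 + 81*u^4; F = (81/2)*u^2*v; G = 1 + (81/4)*v^2
Gamma^k_ij = (1/2) g^{kl} (d_i g_jl + d_j g_il - d_l g_ij), with g^inv = (1/(EG-F^2)) [[G, -F], [-F, E]]
first partials: E_u = 324*u^3, E_v = 0, F_u = 81*u*v, F_v = (81/2)*u^2, G_u = 0, G_v = (81/2)*v
D = EG - F^2 = 1 + (81/4)*v^2 + 81*u^4
expanded: Gamma^u_uu = (G E_u - 2F F_u + F E_v)/(2D), Gamma^u_uv = (G E_v - F G_u)/(2D), Gamma^u_vv = (2G F_v - G G_u - F G_v)/(2D), Gamma^v_uu = (2E F_u - E E_v - F E_u)/(2D), Gamma^v_uv = (E G_u - F E_v)/(2D), Gamma^v_vv = (E G_v - 2F F_v + F G_u)/(2D); substitute and cancel common factors

Answer: Gamma_uuu = 648*u^3/(324*u^4 + 81*v^2 + 4), Gamma_uuv = 0, Gamma_uvv = 162*u^2/(324*u^4 + 81*v^2 + 4), Gamma_vuu = 324*u*v/(324*u^4 + 81*v^2 + 4), Gamma_vuv = 0, Gamma_vvv = 81*v/(324*u^4 + 81*v^2 + 4)


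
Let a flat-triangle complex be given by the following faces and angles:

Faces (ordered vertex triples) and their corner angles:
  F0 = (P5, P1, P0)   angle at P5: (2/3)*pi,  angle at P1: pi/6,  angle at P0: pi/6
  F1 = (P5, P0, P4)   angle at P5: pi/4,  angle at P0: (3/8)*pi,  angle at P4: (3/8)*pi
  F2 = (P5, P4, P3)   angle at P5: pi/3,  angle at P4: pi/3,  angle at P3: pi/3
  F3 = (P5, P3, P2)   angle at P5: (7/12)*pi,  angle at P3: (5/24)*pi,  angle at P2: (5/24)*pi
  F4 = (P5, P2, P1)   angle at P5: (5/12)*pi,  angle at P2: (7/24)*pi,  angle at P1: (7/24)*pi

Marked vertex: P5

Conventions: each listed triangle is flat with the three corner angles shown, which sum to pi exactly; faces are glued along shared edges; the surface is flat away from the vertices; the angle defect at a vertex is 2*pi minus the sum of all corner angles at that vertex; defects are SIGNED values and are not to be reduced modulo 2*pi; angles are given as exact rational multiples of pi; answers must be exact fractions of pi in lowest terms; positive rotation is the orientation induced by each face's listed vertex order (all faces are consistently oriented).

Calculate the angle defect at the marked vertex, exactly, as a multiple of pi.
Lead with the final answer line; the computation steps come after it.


Answer: defect(P5) = -pi/4

Sum of corner angles at P5: (9/4)*pi
defect = 2*pi - (9/4)*pi


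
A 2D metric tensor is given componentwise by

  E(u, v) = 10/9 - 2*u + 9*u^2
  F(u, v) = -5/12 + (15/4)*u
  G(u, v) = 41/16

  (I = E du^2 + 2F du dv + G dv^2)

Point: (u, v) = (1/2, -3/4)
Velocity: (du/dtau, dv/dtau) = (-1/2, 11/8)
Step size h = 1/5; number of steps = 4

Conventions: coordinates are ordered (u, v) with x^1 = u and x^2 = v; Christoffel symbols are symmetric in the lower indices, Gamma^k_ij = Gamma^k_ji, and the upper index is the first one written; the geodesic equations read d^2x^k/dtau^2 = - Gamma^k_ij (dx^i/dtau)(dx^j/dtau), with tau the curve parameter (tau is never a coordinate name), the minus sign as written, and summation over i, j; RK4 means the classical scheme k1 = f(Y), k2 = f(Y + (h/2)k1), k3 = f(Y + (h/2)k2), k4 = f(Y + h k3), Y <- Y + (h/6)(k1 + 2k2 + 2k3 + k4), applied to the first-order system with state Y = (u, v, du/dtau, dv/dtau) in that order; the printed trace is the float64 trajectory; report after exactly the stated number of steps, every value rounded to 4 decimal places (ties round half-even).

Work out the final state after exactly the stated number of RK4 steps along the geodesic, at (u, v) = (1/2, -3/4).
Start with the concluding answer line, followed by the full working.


Answer: u = 0.0374, v = 0.2290, du/dtau = -0.6129, dv/dtau = 1.0243

f(Y) = (du/dtau, dv/dtau, -Gamma^u_ij Y'^i Y'^j, -Gamma^v_ij Y'^i Y'^j) with the Gammas evaluated at the stage position; h = 0.200000; intermediate values shown to 6 dp
step 0: u = 0.5000, v = -0.7500, du/dtau = -0.5000, dv/dtau = 1.3750
step 1:
  k1: at (u, v) = (0.500000, -0.750000), (du/dtau, dv/dtau) = (-0.500000, 1.375000); Gamma_uuu = 0.892035, Gamma_uuv = 0.000000, Gamma_uvv = 0.000000, Gamma_vuu = 0.955752, Gamma_vuv = 0.000000, Gamma_vvv = 0.000000; k1 = (-0.500000, 1.375000, -0.223009, -0.238938)
  k2: at (u, v) = (0.450000, -0.612500), (du/dtau, dv/dtau) = (-0.522301, 1.351106); Gamma_uuu = 0.848138, Gamma_uuv = 0.000000, Gamma_uvv = 0.000000, Gamma_vuu = 1.042793, Gamma_vuv = 0.000000, Gamma_vvv = 0.000000; k2 = (-0.522301, 1.351106, -0.231371, -0.284472)
  k3: at (u, v) = (0.447770, -0.614889), (du/dtau, dv/dtau) = (-0.523137, 1.346553); Gamma_uuu = 0.845746, Gamma_uuv = 0.000000, Gamma_uvv = 0.000000, Gamma_vuu = 1.046740, Gamma_vuv = 0.000000, Gamma_vvv = 0.000000; k3 = (-0.523137, 1.346553, -0.231457, -0.286464)
  k4: at (u, v) = (0.395373, -0.480689), (du/dtau, dv/dtau) = (-0.546291, 1.317707); Gamma_uuu = 0.777676, Gamma_uuv = 0.000000, Gamma_uvv = 0.000000, Gamma_vuu = 1.139907, Gamma_vuv = 0.000000, Gamma_vvv = 0.000000; k4 = (-0.546291, 1.317707, -0.232085, -0.340188)
  Y <- Y + (h/6)(k1 + 2k2 + 2k3 + k4): u = 0.3954, v = -0.4804, du/dtau = -0.5460, dv/dtau = 1.3176
step 2:
  k1: at (u, v) = (0.395428, -0.480399), (du/dtau, dv/dtau) = (-0.546025, 1.317633); Gamma_uuu = 0.777760, Gamma_uuv = 0.000000, Gamma_uvv = 0.000000, Gamma_vuu = 1.139809, Gamma_vuv = 0.000000, Gamma_vvv = 0.000000; k1 = (-0.546025, 1.317633, -0.231884, -0.339827)
  k2: at (u, v) = (0.340825, -0.348636), (du/dtau, dv/dtau) = (-0.569213, 1.283651); Gamma_uuu = 0.680653, Gamma_uuv = 0.000000, Gamma_uvv = 0.000000, Gamma_vuu = 1.234602, Gamma_vuv = 0.000000, Gamma_vvv = 0.000000; k2 = (-0.569213, 1.283651, -0.220534, -0.400016)
  k3: at (u, v) = (0.338506, -0.352034), (du/dtau, dv/dtau) = (-0.568078, 1.277632); Gamma_uuu = 0.675905, Gamma_uuv = 0.000000, Gamma_uvv = 0.000000, Gamma_vuu = 1.238491, Gamma_vuv = 0.000000, Gamma_vvv = 0.000000; k3 = (-0.568078, 1.277632, -0.218123, -0.399677)
  k4: at (u, v) = (0.281812, -0.224873), (du/dtau, dv/dtau) = (-0.589650, 1.237698); Gamma_uuu = 0.543874, Gamma_uuv = 0.000000, Gamma_uvv = 0.000000, Gamma_vuu = 1.327551, Gamma_vuv = 0.000000, Gamma_vvv = 0.000000; k4 = (-0.589650, 1.237698, -0.189098, -0.461572)
  Y <- Y + (h/6)(k1 + 2k2 + 2k3 + k4): u = 0.2818, v = -0.2245, du/dtau = -0.5893, dv/dtau = 1.2376
step 3:
  k1: at (u, v) = (0.281752, -0.224469), (du/dtau, dv/dtau) = (-0.589302, 1.237607); Gamma_uuu = 0.543720, Gamma_uuv = 0.000000, Gamma_uvv = 0.000000, Gamma_vuu = 1.327637, Gamma_vuv = 0.000000, Gamma_vvv = 0.000000; k1 = (-0.589302, 1.237607, -0.188821, -0.461057)
  k2: at (u, v) = (0.222822, -0.100709), (du/dtau, dv/dtau) = (-0.608184, 1.191502); Gamma_uuu = 0.375877, Gamma_uuv = 0.000000, Gamma_uvv = 0.000000, Gamma_vuu = 1.401966, Gamma_vuv = 0.000000, Gamma_vvv = 0.000000; k2 = (-0.608184, 1.191502, -0.139032, -0.518570)
  k3: at (u, v) = (0.220934, -0.105319), (du/dtau, dv/dtau) = (-0.603205, 1.185750); Gamma_uuu = 0.370044, Gamma_uuv = 0.000000, Gamma_uvv = 0.000000, Gamma_vuu = 1.403942, Gamma_vuv = 0.000000, Gamma_vvv = 0.000000; k3 = (-0.603205, 1.185750, -0.134643, -0.510833)
  k4: at (u, v) = (0.161112, 0.012681), (du/dtau, dv/dtau) = (-0.616230, 1.135441); Gamma_uuu = 0.174083, Gamma_uuv = 0.000000, Gamma_uvv = 0.000000, Gamma_vuu = 1.450677, Gamma_vuv = 0.000000, Gamma_vvv = 0.000000; k4 = (-0.616230, 1.135441, -0.066106, -0.550879)
  Y <- Y + (h/6)(k1 + 2k2 + 2k3 + k4): u = 0.1608, v = 0.0131, du/dtau = -0.6160, dv/dtau = 1.1352
step 4:
  k1: at (u, v) = (0.160809, 0.013116), (du/dtau, dv/dtau) = (-0.616044, 1.135249); Gamma_uuu = 0.173047, Gamma_uuv = 0.000000, Gamma_uvv = 0.000000, Gamma_vuu = 1.450829, Gamma_vuv = 0.000000, Gamma_vvv = 0.000000; k1 = (-0.616044, 1.135249, -0.065673, -0.550605)
  k2: at (u, v) = (0.099204, 0.126641), (du/dtau, dv/dtau) = (-0.622611, 1.080189); Gamma_uuu = -0.041798, Gamma_uuv = 0.000000, Gamma_uvv = 0.000000, Gamma_vuu = 1.462686, Gamma_vuv = 0.000000, Gamma_vvv = 0.000000; k2 = (-0.622611, 1.080189, 0.016203, -0.567003)
  k3: at (u, v) = (0.098548, 0.121135), (du/dtau, dv/dtau) = (-0.614424, 1.078549); Gamma_uuu = -0.044101, Gamma_uuv = 0.000000, Gamma_uvv = 0.000000, Gamma_vuu = 1.462604, Gamma_vuv = 0.000000, Gamma_vvv = 0.000000; k3 = (-0.614424, 1.078549, 0.016649, -0.552157)
  k4: at (u, v) = (0.037924, 0.228826), (du/dtau, dv/dtau) = (-0.612714, 1.024818); Gamma_uuu = -0.252301, Gamma_uuv = 0.000000, Gamma_uvv = 0.000000, Gamma_vuu = 1.436392, Gamma_vuv = 0.000000, Gamma_vvv = 0.000000; k4 = (-0.612714, 1.024818, 0.094718, -0.539249)
  Y <- Y + (h/6)(k1 + 2k2 + 2k3 + k4): u = 0.0374, v = 0.2290, du/dtau = -0.6129, dv/dtau = 1.0243


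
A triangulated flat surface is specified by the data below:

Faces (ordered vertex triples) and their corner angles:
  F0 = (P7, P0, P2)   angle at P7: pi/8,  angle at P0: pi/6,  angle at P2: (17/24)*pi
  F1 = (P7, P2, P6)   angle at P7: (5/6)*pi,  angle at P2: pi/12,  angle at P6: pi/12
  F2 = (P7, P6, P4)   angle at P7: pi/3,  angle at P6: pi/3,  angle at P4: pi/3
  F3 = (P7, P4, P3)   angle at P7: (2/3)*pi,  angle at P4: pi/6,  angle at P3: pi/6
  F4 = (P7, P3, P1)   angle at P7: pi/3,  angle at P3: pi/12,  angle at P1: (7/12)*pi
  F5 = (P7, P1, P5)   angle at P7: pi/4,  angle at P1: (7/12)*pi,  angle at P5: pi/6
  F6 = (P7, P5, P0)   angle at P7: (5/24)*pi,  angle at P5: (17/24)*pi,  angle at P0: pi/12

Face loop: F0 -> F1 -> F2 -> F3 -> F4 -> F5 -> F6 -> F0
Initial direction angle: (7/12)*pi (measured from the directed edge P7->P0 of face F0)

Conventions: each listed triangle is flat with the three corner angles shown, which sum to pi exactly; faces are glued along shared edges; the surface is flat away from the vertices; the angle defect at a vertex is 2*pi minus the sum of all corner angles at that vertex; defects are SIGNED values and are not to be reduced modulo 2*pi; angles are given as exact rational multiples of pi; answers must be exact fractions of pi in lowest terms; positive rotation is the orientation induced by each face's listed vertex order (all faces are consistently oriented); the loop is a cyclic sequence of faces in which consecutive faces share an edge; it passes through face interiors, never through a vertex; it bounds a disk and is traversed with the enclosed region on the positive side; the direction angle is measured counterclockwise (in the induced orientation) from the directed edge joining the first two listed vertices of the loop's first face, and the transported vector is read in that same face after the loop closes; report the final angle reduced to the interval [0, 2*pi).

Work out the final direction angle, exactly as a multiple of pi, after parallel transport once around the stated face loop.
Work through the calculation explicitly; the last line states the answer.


enclosed vertex P7: corner angles sum to (11/4)*pi, defect = 2*pi - (11/4)*pi = (-3/4)*pi
final direction = starting direction + enclosed defect total, reduced mod 2*pi (induced orientation)
final angle = (7/12)*pi - (3/4)*pi = (11/6)*pi (mod 2*pi)

Answer: final direction angle = (11/6)*pi


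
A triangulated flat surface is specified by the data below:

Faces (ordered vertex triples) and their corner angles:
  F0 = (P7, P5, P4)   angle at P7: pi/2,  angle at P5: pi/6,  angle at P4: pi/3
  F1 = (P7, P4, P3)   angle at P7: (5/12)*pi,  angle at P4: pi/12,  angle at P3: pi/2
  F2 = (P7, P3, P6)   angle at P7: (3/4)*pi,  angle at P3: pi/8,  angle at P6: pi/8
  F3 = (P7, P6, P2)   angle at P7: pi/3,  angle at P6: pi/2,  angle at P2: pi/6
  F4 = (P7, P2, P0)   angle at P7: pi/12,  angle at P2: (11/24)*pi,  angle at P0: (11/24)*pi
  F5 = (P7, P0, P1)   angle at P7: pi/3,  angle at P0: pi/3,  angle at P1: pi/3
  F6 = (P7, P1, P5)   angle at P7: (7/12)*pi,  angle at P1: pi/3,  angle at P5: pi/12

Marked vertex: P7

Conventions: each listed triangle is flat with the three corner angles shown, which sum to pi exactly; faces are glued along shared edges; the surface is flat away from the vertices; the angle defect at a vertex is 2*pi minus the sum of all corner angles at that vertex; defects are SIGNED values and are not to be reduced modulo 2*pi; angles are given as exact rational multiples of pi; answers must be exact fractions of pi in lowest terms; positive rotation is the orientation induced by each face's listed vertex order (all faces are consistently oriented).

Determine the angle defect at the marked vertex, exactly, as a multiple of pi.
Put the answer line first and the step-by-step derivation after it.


Answer: defect(P7) = -pi

Sum of corner angles at P7: 3*pi
defect = 2*pi - 3*pi


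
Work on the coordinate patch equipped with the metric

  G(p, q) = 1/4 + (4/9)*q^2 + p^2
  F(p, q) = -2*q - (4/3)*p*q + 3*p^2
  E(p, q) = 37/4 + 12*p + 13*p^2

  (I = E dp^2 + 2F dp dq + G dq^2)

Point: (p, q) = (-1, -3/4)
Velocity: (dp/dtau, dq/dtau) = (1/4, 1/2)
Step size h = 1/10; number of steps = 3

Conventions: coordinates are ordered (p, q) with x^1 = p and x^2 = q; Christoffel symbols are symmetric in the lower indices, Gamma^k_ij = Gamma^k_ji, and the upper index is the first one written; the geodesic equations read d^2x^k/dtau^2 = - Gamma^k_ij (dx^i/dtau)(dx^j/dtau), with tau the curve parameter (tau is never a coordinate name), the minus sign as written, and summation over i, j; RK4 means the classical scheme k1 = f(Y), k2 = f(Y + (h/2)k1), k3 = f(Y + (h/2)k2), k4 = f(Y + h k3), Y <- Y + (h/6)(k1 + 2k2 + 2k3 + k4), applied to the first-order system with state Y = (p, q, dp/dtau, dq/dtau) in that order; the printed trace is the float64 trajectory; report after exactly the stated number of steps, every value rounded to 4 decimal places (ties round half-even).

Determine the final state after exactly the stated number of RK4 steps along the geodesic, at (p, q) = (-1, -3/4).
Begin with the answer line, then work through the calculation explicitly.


Answer: p = -0.9521, q = -0.5178, dp/dtau = 0.0677, dq/dtau = 1.0500

f(Y) = (dp/dtau, dq/dtau, -Gamma^p_ij Y'^i Y'^j, -Gamma^q_ij Y'^i Y'^j) with the Gammas evaluated at the stage position; h = 0.100000; intermediate values shown to 6 dp
step 0: p = -1.0000, q = -0.7500, dp/dtau = 0.2500, dq/dtau = 0.5000
step 1:
  k1: at (p, q) = (-1.000000, -0.750000), (dp/dtau, dq/dtau) = (0.250000, 0.500000); Gamma_ppp = 2.240000, Gamma_ppq = 1.120000, Gamma_pqq = 0.533333, Gamma_qpp = -8.560000, Gamma_qpq = -3.280000, Gamma_qqq = -1.466667; k1 = (0.250000, 0.500000, -0.553333, 1.721667)
  k2: at (p, q) = (-0.987500, -0.725000), (dp/dtau, dq/dtau) = (0.222333, 0.586083); Gamma_ppp = 2.331064, Gamma_ppq = 1.126948, Gamma_pqq = 0.515746, Gamma_qpp = -8.865455, Gamma_qpq = -3.319693, Gamma_qqq = -1.430338; k2 = (0.222333, 0.586083, -0.586081, 1.794701)
  k3: at (p, q) = (-0.988883, -0.720696), (dp/dtau, dq/dtau) = (0.220696, 0.589735); Gamma_ppp = 2.344616, Gamma_ppq = 1.129673, Gamma_pqq = 0.515482, Gamma_qpp = -8.913370, Gamma_qpq = -3.330148, Gamma_qqq = -1.429827; k3 = (0.220696, 0.589735, -0.587535, 1.798269)
  k4: at (p, q) = (-0.977930, -0.691026), (dp/dtau, dq/dtau) = (0.191246, 0.679827); Gamma_ppp = 2.439966, Gamma_ppq = 1.134321, Gamma_pqq = 0.494667, Gamma_qpp = -9.248877, Gamma_qpq = -3.368144, Gamma_qqq = -1.384688; k4 = (0.191246, 0.679827, -0.612816, 1.854048)
  Y <- Y + (h/6)(k1 + 2k2 + 2k3 + k4): p = -0.9779, q = -0.6911, dp/dtau = 0.1914, dq/dtau = 0.6794
step 2:
  k1: at (p, q) = (-0.977878, -0.691142), (dp/dtau, dq/dtau) = (0.191444, 0.679361); Gamma_ppp = 2.439620, Gamma_ppq = 1.134244, Gamma_pqq = 0.494664, Gamma_qpp = -9.247627, Gamma_qpq = -3.367858, Gamma_qqq = -1.384686; k1 = (0.191444, 0.679361, -0.612755, 1.854050)
  k2: at (p, q) = (-0.968306, -0.657174), (dp/dtau, dq/dtau) = (0.160806, 0.772063); Gamma_ppp = 2.534606, Gamma_ppq = 1.135374, Gamma_pqq = 0.470439, Gamma_qpp = -9.600081, Gamma_qpq = -3.400280, Gamma_qqq = -1.329785; k2 = (0.160806, 0.772063, -0.627880, 1.885211)
  k3: at (p, q) = (-0.969838, -0.652539), (dp/dtau, dq/dtau) = (0.160050, 0.773621); Gamma_ppp = 2.547554, Gamma_ppq = 1.137675, Gamma_pqq = 0.469851, Gamma_qpp = -9.648020, Gamma_qpq = -3.409726, Gamma_qqq = -1.328095; k3 = (0.160050, 0.773621, -0.628188, 1.886364)
  k4: at (p, q) = (-0.961873, -0.613780), (dp/dtau, dq/dtau) = (0.128625, 0.867997); Gamma_ppp = 2.637493, Gamma_ppq = 1.133885, Gamma_pqq = 0.441841, Gamma_qpp = -10.006462, Gamma_qpq = -3.432383, Gamma_qqq = -1.261510; k4 = (0.128625, 0.867997, -0.629714, 1.882420)
  Y <- Y + (h/6)(k1 + 2k2 + 2k3 + k4): p = -0.9618, q = -0.6138, dp/dtau = 0.1289, dq/dtau = 0.8674
step 3:
  k1: at (p, q) = (-0.961849, -0.613830), (dp/dtau, dq/dtau) = (0.128867, 0.867355); Gamma_ppp = 2.637359, Gamma_ppq = 1.133855, Gamma_pqq = 0.441840, Gamma_qpp = -10.005961, Gamma_qpq = -3.432273, Gamma_qqq = -1.261514; k1 = (0.128867, 0.867355, -0.629665, 1.882481)
  k2: at (p, q) = (-0.955405, -0.570462), (dp/dtau, dq/dtau) = (0.097384, 0.961479); Gamma_ppp = 2.716812, Gamma_ppq = 1.124026, Gamma_pqq = 0.410153, Gamma_qpp = -10.353800, Gamma_qpq = -3.441123, Gamma_qqq = -1.182926; k2 = (0.097384, 0.961479, -0.615418, 1.836137)
  k3: at (p, q) = (-0.956979, -0.565756), (dp/dtau, dq/dtau) = (0.098096, 0.959161); Gamma_ppp = 2.727284, Gamma_ppq = 1.125498, Gamma_pqq = 0.409241, Gamma_qpp = -10.395268, Gamma_qpq = -3.448013, Gamma_qqq = -1.179942; k3 = (0.098096, 0.959161, -0.614538, 1.834414)
  k4: at (p, q) = (-0.952039, -0.517914), (dp/dtau, dq/dtau) = (0.067413, 1.050796); Gamma_ppp = 2.787972, Gamma_ppq = 1.107892, Gamma_pqq = 0.373978, Gamma_qpp = -10.706787, Gamma_qpq = -3.436649, Gamma_qqq = -1.088586; k4 = (0.067413, 1.050796, -0.582567, 1.737530)
  Y <- Y + (h/6)(k1 + 2k2 + 2k3 + k4): p = -0.9521, q = -0.5178, dp/dtau = 0.0677, dq/dtau = 1.0500


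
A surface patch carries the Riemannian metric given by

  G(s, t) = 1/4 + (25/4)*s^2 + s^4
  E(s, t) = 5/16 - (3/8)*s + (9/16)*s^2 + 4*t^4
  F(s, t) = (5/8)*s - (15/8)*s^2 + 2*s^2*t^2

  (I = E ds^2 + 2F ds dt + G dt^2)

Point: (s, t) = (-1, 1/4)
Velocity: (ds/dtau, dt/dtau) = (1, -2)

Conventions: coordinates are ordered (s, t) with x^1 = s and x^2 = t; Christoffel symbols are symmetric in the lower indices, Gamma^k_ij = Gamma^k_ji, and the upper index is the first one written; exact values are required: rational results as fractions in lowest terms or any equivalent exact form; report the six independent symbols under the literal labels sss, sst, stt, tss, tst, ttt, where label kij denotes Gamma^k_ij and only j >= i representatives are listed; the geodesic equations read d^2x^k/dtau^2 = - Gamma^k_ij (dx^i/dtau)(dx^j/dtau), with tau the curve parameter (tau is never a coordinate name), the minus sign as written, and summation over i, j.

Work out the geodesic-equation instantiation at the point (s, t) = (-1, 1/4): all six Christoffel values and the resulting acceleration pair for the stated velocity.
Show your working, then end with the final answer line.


E = 81/64, F = -19/8, G = 15/2 at the point
E_s = -3/2, E_t = 1/4, F_s = 33/8, F_t = 1, G_s = -33/2, G_t = 0
EG - F^2 = 493/128;  g^inv = (128/493) * [[15/2, 19/8], [19/8, 81/64]]
first-kind symbols [ij,l] = (1/2)(d_i g_jl + d_j g_il - d_l g_ij): [ss,s] = E_s/2 = -3/4, [ss,t] = F_s - E_t/2 = 4, [st,s] = E_t/2 = 1/8, [st,t] = G_s/2 = -33/4, [tt,s] = F_t - G_s/2 = 37/4, [tt,t] = G_t/2 = 0
Gamma^s_ij = (G*[ij,s] - F*[ij,t])/(EG - F^2), Gamma^t_ij = (E*[ij,t] - F*[ij,s])/(EG - F^2)
Gamma_sss = 496/493, Gamma_sst = -2388/493, Gamma_stt = 8880/493, Gamma_tss = 420/493, Gamma_tst = -2597/986, Gamma_ttt = 2812/493
d^2s/dtau^2 = -(Gamma_sss*(1)^2 + 2*Gamma_sst*(1)*(-2) + Gamma_stt*(-2)^2) = -45568/493
d^2t/dtau^2 = -(Gamma_tss*(1)^2 + 2*Gamma_tst*(1)*(-2) + Gamma_ttt*(-2)^2) = -16862/493

Answer: Gamma_sss = 496/493, Gamma_sst = -2388/493, Gamma_stt = 8880/493, Gamma_tss = 420/493, Gamma_tst = -2597/986, Gamma_ttt = 2812/493; accelerations (d^2s/dtau^2, d^2t/dtau^2) = (-45568/493, -16862/493)


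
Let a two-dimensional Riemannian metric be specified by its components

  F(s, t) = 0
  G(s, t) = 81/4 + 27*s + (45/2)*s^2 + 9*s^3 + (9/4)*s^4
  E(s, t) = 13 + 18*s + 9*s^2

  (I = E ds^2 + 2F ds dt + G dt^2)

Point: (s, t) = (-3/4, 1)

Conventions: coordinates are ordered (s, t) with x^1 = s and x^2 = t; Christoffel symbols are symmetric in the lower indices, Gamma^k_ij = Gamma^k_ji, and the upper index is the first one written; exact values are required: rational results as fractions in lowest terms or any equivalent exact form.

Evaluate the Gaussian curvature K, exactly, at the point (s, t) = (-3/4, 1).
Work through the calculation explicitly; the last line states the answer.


E = 73/16, F = 0, G = 9801/1024, EG - F^2 = 715473/16384 at the point
E_s = 9/2, E_t = 0, F_s = 0, F_t = 0, G_s = 297/64, G_t = 0
E_tt = 0, F_st = 0, G_ss = 315/16
Using the Brioschi determinant formula for K from the metric derivatives:
M1 = [[-E_tt/2 + F_st - G_ss/2, E_s/2, F_s - E_t/2], [F_t - G_s/2, E, F], [G_t/2, F, G]] = [[-315/32, 9/4, 0], [-297/128, 73/16, 0], [0, 0, 9801/1024]]; det M1 = -99587961/262144
M2 = [[0, E_t/2, G_s/2], [E_t/2, E, F], [G_s/2, F, G]] = [[0, 0, 297/128], [0, 73/16, 0], [297/128, 0, 9801/1024]]; det M2 = -6439257/262144
det M1 - det M2 = -2910897/8192; K = -2910897/8192 / (715473/16384)^2 = -32768/175857

Answer: K = -32768/175857


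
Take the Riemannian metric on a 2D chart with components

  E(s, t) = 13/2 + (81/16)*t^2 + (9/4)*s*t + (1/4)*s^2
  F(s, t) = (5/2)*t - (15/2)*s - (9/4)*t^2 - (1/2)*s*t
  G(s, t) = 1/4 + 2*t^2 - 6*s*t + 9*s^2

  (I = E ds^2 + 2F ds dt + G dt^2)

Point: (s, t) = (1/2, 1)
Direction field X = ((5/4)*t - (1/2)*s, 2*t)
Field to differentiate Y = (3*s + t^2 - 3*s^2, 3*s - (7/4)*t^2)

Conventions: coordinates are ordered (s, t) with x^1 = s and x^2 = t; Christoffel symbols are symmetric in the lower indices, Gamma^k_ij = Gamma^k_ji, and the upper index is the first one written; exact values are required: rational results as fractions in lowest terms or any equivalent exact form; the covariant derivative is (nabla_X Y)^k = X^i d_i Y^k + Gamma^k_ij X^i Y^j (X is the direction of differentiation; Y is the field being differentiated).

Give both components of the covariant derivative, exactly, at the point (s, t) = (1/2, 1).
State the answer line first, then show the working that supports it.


Answer: (nabla_X Y)^s = -781/216, (nabla_X Y)^t = -968/27

E = 51/4, F = -15/4, G = 3/2 at the point
E_s = 5/2, E_t = 45/4, F_s = -8, F_t = -9/4, G_s = 3, G_t = 1
EG - F^2 = 81/16;  g^inv = (16/81) * [[3/2, 15/4], [15/4, 51/4]]
first-kind symbols [ij,l] = (1/2)(d_i g_jl + d_j g_il - d_l g_ij): [ss,s] = E_s/2 = 5/4, [ss,t] = F_s - E_t/2 = -109/8, [st,s] = E_t/2 = 45/8, [st,t] = G_s/2 = 3/2, [tt,s] = F_t - G_s/2 = -15/4, [tt,t] = G_t/2 = 1/2
Gamma^s_ij = (G*[ij,s] - F*[ij,t])/(EG - F^2), Gamma^t_ij = (E*[ij,t] - F*[ij,s])/(EG - F^2)
Gamma_sss = -175/18, Gamma_sst = 25/9, Gamma_stt = -20/27, Gamma_tss = -601/18, Gamma_tst = 143/18, Gamma_ttt = -41/27
X = (1, 2), Y = (7/4, -1/4) at the point


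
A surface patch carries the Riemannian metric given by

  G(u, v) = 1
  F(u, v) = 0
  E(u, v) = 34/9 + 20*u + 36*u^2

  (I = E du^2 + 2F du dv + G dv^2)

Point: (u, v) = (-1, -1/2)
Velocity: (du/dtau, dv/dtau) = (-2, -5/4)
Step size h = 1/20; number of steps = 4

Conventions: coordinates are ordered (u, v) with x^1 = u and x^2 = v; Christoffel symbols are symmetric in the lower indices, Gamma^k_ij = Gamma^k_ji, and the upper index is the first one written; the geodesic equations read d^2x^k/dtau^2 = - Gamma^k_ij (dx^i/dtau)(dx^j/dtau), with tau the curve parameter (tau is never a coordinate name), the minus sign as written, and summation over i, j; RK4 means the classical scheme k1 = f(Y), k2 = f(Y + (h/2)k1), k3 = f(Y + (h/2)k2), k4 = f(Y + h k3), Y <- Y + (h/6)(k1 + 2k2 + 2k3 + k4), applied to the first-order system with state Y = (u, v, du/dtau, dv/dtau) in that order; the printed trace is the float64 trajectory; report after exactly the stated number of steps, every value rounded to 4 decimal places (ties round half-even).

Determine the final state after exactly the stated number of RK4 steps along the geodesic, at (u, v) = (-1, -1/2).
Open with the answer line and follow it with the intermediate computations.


Answer: u = -1.3286, v = -0.7500, du/dtau = -1.3933, dv/dtau = -1.2500

f(Y) = (du/dtau, dv/dtau, -Gamma^u_ij Y'^i Y'^j, -Gamma^v_ij Y'^i Y'^j) with the Gammas evaluated at the stage position; h = 0.050000; intermediate values shown to 6 dp
step 0: u = -1.0000, v = -0.5000, du/dtau = -2.0000, dv/dtau = -1.2500
step 1:
  k1: at (u, v) = (-1.000000, -0.500000), (du/dtau, dv/dtau) = (-2.000000, -1.250000); Gamma_uuu = -1.314607, Gamma_uuv = 0.000000, Gamma_uvv = 0.000000, Gamma_vuu = 0.000000, Gamma_vuv = 0.000000, Gamma_vvv = 0.000000; k1 = (-2.000000, -1.250000, 5.258427, 0.000000)
  k2: at (u, v) = (-1.050000, -0.531250), (du/dtau, dv/dtau) = (-1.868539, -1.250000); Gamma_uuu = -1.237328, Gamma_uuv = 0.000000, Gamma_uvv = 0.000000, Gamma_vuu = 0.000000, Gamma_vuv = 0.000000, Gamma_vvv = 0.000000; k2 = (-1.868539, -1.250000, 4.320054, 0.000000)
  k3: at (u, v) = (-1.046713, -0.531250), (du/dtau, dv/dtau) = (-1.891999, -1.250000); Gamma_uuu = -1.242142, Gamma_uuv = 0.000000, Gamma_uvv = 0.000000, Gamma_vuu = 0.000000, Gamma_vuv = 0.000000, Gamma_vvv = 0.000000; k3 = (-1.891999, -1.250000, 4.446446, 0.000000)
  k4: at (u, v) = (-1.094600, -0.562500), (du/dtau, dv/dtau) = (-1.777678, -1.250000); Gamma_uuu = -1.175324, Gamma_uuv = 0.000000, Gamma_uvv = 0.000000, Gamma_vuu = 0.000000, Gamma_vuv = 0.000000, Gamma_vvv = 0.000000; k4 = (-1.777678, -1.250000, 3.714186, 0.000000)
  Y <- Y + (h/6)(k1 + 2k2 + 2k3 + k4): u = -1.0942, v = -0.5625, du/dtau = -1.7791, dv/dtau = -1.2500
step 2:
  k1: at (u, v) = (-1.094156, -0.562500), (du/dtau, dv/dtau) = (-1.779120, -1.250000); Gamma_uuu = -1.175912, Gamma_uuv = 0.000000, Gamma_uvv = 0.000000, Gamma_vuu = 0.000000, Gamma_vuv = 0.000000, Gamma_vvv = 0.000000; k1 = (-1.779120, -1.250000, 3.722075, 0.000000)
  k2: at (u, v) = (-1.138634, -0.593750), (du/dtau, dv/dtau) = (-1.686068, -1.250000); Gamma_uuu = -1.119665, Gamma_uuv = 0.000000, Gamma_uvv = 0.000000, Gamma_vuu = 0.000000, Gamma_vuv = 0.000000, Gamma_vvv = 0.000000; k2 = (-1.686068, -1.250000, 3.183013, 0.000000)
  k3: at (u, v) = (-1.136308, -0.593750), (du/dtau, dv/dtau) = (-1.699545, -1.250000); Gamma_uuu = -1.122479, Gamma_uuv = 0.000000, Gamma_uvv = 0.000000, Gamma_vuu = 0.000000, Gamma_vuv = 0.000000, Gamma_vvv = 0.000000; k3 = (-1.699545, -1.250000, 3.242227, 0.000000)
  k4: at (u, v) = (-1.179134, -0.625000), (du/dtau, dv/dtau) = (-1.617009, -1.250000); Gamma_uuu = -1.072762, Gamma_uuv = 0.000000, Gamma_uvv = 0.000000, Gamma_vuu = 0.000000, Gamma_vuv = 0.000000, Gamma_vvv = 0.000000; k4 = (-1.617009, -1.250000, 2.804968, 0.000000)
  Y <- Y + (h/6)(k1 + 2k2 + 2k3 + k4): u = -1.1789, v = -0.6250, du/dtau = -1.6176, dv/dtau = -1.2500
step 3:
  k1: at (u, v) = (-1.178884, -0.625000), (du/dtau, dv/dtau) = (-1.617641, -1.250000); Gamma_uuu = -1.073039, Gamma_uuv = 0.000000, Gamma_uvv = 0.000000, Gamma_vuu = 0.000000, Gamma_vuv = 0.000000, Gamma_vvv = 0.000000; k1 = (-1.617641, -1.250000, 2.807886, 0.000000)
  k2: at (u, v) = (-1.219325, -0.656250), (du/dtau, dv/dtau) = (-1.547443, -1.250000); Gamma_uuu = -1.029813, Gamma_uuv = 0.000000, Gamma_uvv = 0.000000, Gamma_vuu = 0.000000, Gamma_vuv = 0.000000, Gamma_vvv = 0.000000; k2 = (-1.547443, -1.250000, 2.465972, 0.000000)
  k3: at (u, v) = (-1.217570, -0.656250), (du/dtau, dv/dtau) = (-1.555991, -1.250000); Gamma_uuu = -1.031619, Gamma_uuv = 0.000000, Gamma_uvv = 0.000000, Gamma_vuu = 0.000000, Gamma_vuv = 0.000000, Gamma_vvv = 0.000000; k3 = (-1.555991, -1.250000, 2.497662, 0.000000)
  k4: at (u, v) = (-1.256684, -0.687500), (du/dtau, dv/dtau) = (-1.492757, -1.250000); Gamma_uuu = -0.992770, Gamma_uuv = 0.000000, Gamma_uvv = 0.000000, Gamma_vuu = 0.000000, Gamma_vuv = 0.000000, Gamma_vvv = 0.000000; k4 = (-1.492757, -1.250000, 2.212215, 0.000000)
  Y <- Y + (h/6)(k1 + 2k2 + 2k3 + k4): u = -1.2565, v = -0.6875, du/dtau = -1.4931, dv/dtau = -1.2500
step 4:
  k1: at (u, v) = (-1.256528, -0.687500), (du/dtau, dv/dtau) = (-1.493079, -1.250000); Gamma_uuu = -0.992919, Gamma_uuv = 0.000000, Gamma_uvv = 0.000000, Gamma_vuu = 0.000000, Gamma_vuv = 0.000000, Gamma_vvv = 0.000000; k1 = (-1.493079, -1.250000, 2.213500, 0.000000)
  k2: at (u, v) = (-1.293855, -0.718750), (du/dtau, dv/dtau) = (-1.437742, -1.250000); Gamma_uuu = -0.958391, Gamma_uuv = 0.000000, Gamma_uvv = 0.000000, Gamma_vuu = 0.000000, Gamma_vuv = 0.000000, Gamma_vvv = 0.000000; k2 = (-1.437742, -1.250000, 1.981091, 0.000000)
  k3: at (u, v) = (-1.292472, -0.718750), (du/dtau, dv/dtau) = (-1.443552, -1.250000); Gamma_uuu = -0.959629, Gamma_uuv = 0.000000, Gamma_uvv = 0.000000, Gamma_vuu = 0.000000, Gamma_vuv = 0.000000, Gamma_vvv = 0.000000; k3 = (-1.443552, -1.250000, 1.999715, 0.000000)
  k4: at (u, v) = (-1.328706, -0.750000), (du/dtau, dv/dtau) = (-1.393093, -1.250000); Gamma_uuu = -0.928195, Gamma_uuv = 0.000000, Gamma_uvv = 0.000000, Gamma_vuu = 0.000000, Gamma_vuv = 0.000000, Gamma_vvv = 0.000000; k4 = (-1.393093, -1.250000, 1.801357, 0.000000)
  Y <- Y + (h/6)(k1 + 2k2 + 2k3 + k4): u = -1.3286, v = -0.7500, du/dtau = -1.3933, dv/dtau = -1.2500


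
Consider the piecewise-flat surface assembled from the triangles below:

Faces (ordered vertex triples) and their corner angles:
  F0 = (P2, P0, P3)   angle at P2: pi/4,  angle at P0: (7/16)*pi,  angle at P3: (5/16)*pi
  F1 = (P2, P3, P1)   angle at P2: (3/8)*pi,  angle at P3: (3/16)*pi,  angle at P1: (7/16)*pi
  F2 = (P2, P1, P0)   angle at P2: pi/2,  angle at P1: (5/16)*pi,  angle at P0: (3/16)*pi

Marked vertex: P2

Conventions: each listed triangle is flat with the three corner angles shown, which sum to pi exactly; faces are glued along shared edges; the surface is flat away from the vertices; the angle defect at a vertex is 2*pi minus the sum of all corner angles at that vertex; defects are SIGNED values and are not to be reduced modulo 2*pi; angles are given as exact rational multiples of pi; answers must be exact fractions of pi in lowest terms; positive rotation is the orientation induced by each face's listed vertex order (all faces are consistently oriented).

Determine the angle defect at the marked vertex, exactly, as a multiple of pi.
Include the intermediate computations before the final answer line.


Sum of corner angles at P2: (9/8)*pi
defect = 2*pi - (9/8)*pi

Answer: defect(P2) = (7/8)*pi


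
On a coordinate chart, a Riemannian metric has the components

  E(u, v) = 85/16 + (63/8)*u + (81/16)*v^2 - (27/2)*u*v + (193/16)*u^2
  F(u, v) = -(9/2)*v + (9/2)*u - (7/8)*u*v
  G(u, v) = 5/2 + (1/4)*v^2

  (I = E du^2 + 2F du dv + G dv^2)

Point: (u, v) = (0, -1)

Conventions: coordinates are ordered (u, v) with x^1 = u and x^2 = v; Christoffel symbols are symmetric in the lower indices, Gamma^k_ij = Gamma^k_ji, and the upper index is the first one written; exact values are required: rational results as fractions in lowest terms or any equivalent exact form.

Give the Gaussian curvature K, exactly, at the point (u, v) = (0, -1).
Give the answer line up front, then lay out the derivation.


Answer: K = -43769/70225

E = 83/8, F = 9/2, G = 11/4, EG - F^2 = 265/32 at the point
E_u = 171/8, E_v = -81/8, F_u = 43/8, F_v = -9/2, G_u = 0, G_v = -1/2
E_vv = 81/8, F_uv = -7/8, G_uu = 0
K follows from Brioschi's formula, (det M1 - det M2)/(EG - F^2)^2.
M1 = [[-E_vv/2 + F_uv - G_uu/2, E_u/2, F_u - E_v/2], [F_v - G_u/2, E, F], [G_v/2, F, G]] = [[-95/16, 171/16, 167/16], [-9/2, 83/8, 9/2], [-1/4, 9/2, 11/4]]; det M1 = -28985/256
M2 = [[0, E_v/2, G_u/2], [E_v/2, E, F], [G_u/2, F, G]] = [[0, -81/16, 0], [-81/16, 83/8, 9/2], [0, 9/2, 11/4]]; det M2 = -72171/1024
det M1 - det M2 = -43769/1024; K = -43769/1024 / (265/32)^2 = -43769/70225


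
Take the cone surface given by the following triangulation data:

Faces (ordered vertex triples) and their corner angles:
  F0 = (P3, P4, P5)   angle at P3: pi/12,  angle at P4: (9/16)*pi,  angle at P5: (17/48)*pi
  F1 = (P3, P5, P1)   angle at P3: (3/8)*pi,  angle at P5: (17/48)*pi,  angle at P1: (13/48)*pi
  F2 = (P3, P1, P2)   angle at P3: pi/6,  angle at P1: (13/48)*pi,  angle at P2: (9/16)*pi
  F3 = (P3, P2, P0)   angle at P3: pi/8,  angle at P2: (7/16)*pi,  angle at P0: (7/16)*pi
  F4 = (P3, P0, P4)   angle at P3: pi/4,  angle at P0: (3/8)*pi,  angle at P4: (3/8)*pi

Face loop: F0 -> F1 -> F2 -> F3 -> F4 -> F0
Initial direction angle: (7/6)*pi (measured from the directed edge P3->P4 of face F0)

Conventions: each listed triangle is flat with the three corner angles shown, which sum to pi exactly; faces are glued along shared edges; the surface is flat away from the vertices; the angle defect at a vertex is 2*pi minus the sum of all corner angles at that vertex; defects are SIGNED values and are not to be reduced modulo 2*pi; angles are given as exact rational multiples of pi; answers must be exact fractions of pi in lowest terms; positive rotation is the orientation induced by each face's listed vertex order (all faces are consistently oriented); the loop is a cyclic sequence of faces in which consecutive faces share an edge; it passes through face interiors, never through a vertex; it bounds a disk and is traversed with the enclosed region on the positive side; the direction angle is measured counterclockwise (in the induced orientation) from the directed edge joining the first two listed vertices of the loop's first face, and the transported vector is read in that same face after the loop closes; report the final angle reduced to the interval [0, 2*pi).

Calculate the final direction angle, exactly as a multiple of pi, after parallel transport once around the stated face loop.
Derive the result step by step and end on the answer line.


enclosed vertex P3: corner angles sum to pi, defect = 2*pi - pi = pi
adding the enclosed defects to the starting angle (mod 2*pi, induced orientation) gives the holonomy
final angle = (7/6)*pi + pi = pi/6 (mod 2*pi)

Answer: final direction angle = pi/6
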